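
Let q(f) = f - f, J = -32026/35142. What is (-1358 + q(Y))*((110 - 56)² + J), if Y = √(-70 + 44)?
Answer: -69558149234/17571 ≈ -3.9587e+6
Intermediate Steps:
Y = I*√26 (Y = √(-26) = I*√26 ≈ 5.099*I)
J = -16013/17571 (J = -32026*1/35142 = -16013/17571 ≈ -0.91133)
q(f) = 0
(-1358 + q(Y))*((110 - 56)² + J) = (-1358 + 0)*((110 - 56)² - 16013/17571) = -1358*(54² - 16013/17571) = -1358*(2916 - 16013/17571) = -1358*51221023/17571 = -69558149234/17571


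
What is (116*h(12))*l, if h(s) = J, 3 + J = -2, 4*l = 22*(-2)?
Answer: 6380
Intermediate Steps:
l = -11 (l = (22*(-2))/4 = (1/4)*(-44) = -11)
J = -5 (J = -3 - 2 = -5)
h(s) = -5
(116*h(12))*l = (116*(-5))*(-11) = -580*(-11) = 6380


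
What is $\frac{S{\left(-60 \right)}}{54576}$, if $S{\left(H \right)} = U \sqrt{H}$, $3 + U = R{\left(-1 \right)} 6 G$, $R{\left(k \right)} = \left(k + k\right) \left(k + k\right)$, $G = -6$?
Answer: $- \frac{49 i \sqrt{15}}{9096} \approx - 0.020864 i$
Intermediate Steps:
$R{\left(k \right)} = 4 k^{2}$ ($R{\left(k \right)} = 2 k 2 k = 4 k^{2}$)
$U = -147$ ($U = -3 + 4 \left(-1\right)^{2} \cdot 6 \left(-6\right) = -3 + 4 \cdot 1 \cdot 6 \left(-6\right) = -3 + 4 \cdot 6 \left(-6\right) = -3 + 24 \left(-6\right) = -3 - 144 = -147$)
$S{\left(H \right)} = - 147 \sqrt{H}$
$\frac{S{\left(-60 \right)}}{54576} = \frac{\left(-147\right) \sqrt{-60}}{54576} = - 147 \cdot 2 i \sqrt{15} \cdot \frac{1}{54576} = - 294 i \sqrt{15} \cdot \frac{1}{54576} = - \frac{49 i \sqrt{15}}{9096}$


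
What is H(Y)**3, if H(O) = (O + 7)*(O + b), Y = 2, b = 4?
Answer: 157464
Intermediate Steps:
H(O) = (4 + O)*(7 + O) (H(O) = (O + 7)*(O + 4) = (7 + O)*(4 + O) = (4 + O)*(7 + O))
H(Y)**3 = (28 + 2**2 + 11*2)**3 = (28 + 4 + 22)**3 = 54**3 = 157464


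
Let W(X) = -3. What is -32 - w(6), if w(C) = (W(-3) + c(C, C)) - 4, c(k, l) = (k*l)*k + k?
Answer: -247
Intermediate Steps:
c(k, l) = k + l*k² (c(k, l) = l*k² + k = k + l*k²)
w(C) = -7 + C*(1 + C²) (w(C) = (-3 + C*(1 + C*C)) - 4 = (-3 + C*(1 + C²)) - 4 = -7 + C*(1 + C²))
-32 - w(6) = -32 - (-7 + 6 + 6³) = -32 - (-7 + 6 + 216) = -32 - 1*215 = -32 - 215 = -247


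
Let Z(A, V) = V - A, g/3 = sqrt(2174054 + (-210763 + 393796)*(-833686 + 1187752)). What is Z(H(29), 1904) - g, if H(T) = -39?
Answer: 1943 - 6*sqrt(16201984058) ≈ -7.6178e+5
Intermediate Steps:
g = 6*sqrt(16201984058) (g = 3*sqrt(2174054 + (-210763 + 393796)*(-833686 + 1187752)) = 3*sqrt(2174054 + 183033*354066) = 3*sqrt(2174054 + 64805762178) = 3*sqrt(64807936232) = 3*(2*sqrt(16201984058)) = 6*sqrt(16201984058) ≈ 7.6372e+5)
Z(H(29), 1904) - g = (1904 - 1*(-39)) - 6*sqrt(16201984058) = (1904 + 39) - 6*sqrt(16201984058) = 1943 - 6*sqrt(16201984058)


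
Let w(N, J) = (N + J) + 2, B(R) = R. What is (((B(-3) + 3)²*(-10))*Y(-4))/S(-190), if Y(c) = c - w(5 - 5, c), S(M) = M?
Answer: 0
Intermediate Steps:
w(N, J) = 2 + J + N (w(N, J) = (J + N) + 2 = 2 + J + N)
Y(c) = -2 (Y(c) = c - (2 + c + (5 - 5)) = c - (2 + c + 0) = c - (2 + c) = c + (-2 - c) = -2)
(((B(-3) + 3)²*(-10))*Y(-4))/S(-190) = (((-3 + 3)²*(-10))*(-2))/(-190) = ((0²*(-10))*(-2))*(-1/190) = ((0*(-10))*(-2))*(-1/190) = (0*(-2))*(-1/190) = 0*(-1/190) = 0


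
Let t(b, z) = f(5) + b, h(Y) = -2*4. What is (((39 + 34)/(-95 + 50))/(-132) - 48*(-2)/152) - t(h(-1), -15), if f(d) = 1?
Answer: 862687/112860 ≈ 7.6439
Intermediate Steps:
h(Y) = -8
t(b, z) = 1 + b
(((39 + 34)/(-95 + 50))/(-132) - 48*(-2)/152) - t(h(-1), -15) = (((39 + 34)/(-95 + 50))/(-132) - 48*(-2)/152) - (1 - 8) = ((73/(-45))*(-1/132) + 96*(1/152)) - 1*(-7) = ((73*(-1/45))*(-1/132) + 12/19) + 7 = (-73/45*(-1/132) + 12/19) + 7 = (73/5940 + 12/19) + 7 = 72667/112860 + 7 = 862687/112860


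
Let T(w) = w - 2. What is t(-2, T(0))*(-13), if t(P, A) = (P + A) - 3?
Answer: 91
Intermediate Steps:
T(w) = -2 + w
t(P, A) = -3 + A + P (t(P, A) = (A + P) - 3 = -3 + A + P)
t(-2, T(0))*(-13) = (-3 + (-2 + 0) - 2)*(-13) = (-3 - 2 - 2)*(-13) = -7*(-13) = 91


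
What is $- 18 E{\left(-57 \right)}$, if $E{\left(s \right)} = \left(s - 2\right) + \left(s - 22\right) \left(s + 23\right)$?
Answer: $-47286$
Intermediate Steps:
$E{\left(s \right)} = -2 + s + \left(-22 + s\right) \left(23 + s\right)$ ($E{\left(s \right)} = \left(-2 + s\right) + \left(-22 + s\right) \left(23 + s\right) = -2 + s + \left(-22 + s\right) \left(23 + s\right)$)
$- 18 E{\left(-57 \right)} = - 18 \left(-508 + \left(-57\right)^{2} + 2 \left(-57\right)\right) = - 18 \left(-508 + 3249 - 114\right) = \left(-18\right) 2627 = -47286$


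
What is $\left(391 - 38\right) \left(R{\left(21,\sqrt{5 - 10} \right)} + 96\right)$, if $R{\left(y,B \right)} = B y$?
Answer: $33888 + 7413 i \sqrt{5} \approx 33888.0 + 16576.0 i$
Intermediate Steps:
$\left(391 - 38\right) \left(R{\left(21,\sqrt{5 - 10} \right)} + 96\right) = \left(391 - 38\right) \left(\sqrt{5 - 10} \cdot 21 + 96\right) = 353 \left(\sqrt{-5} \cdot 21 + 96\right) = 353 \left(i \sqrt{5} \cdot 21 + 96\right) = 353 \left(21 i \sqrt{5} + 96\right) = 353 \left(96 + 21 i \sqrt{5}\right) = 33888 + 7413 i \sqrt{5}$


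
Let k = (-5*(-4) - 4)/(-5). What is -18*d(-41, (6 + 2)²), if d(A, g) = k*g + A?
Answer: 22122/5 ≈ 4424.4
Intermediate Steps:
k = -16/5 (k = (20 - 4)*(-⅕) = 16*(-⅕) = -16/5 ≈ -3.2000)
d(A, g) = A - 16*g/5 (d(A, g) = -16*g/5 + A = A - 16*g/5)
-18*d(-41, (6 + 2)²) = -18*(-41 - 16*(6 + 2)²/5) = -18*(-41 - 16/5*8²) = -18*(-41 - 16/5*64) = -18*(-41 - 1024/5) = -18*(-1229/5) = 22122/5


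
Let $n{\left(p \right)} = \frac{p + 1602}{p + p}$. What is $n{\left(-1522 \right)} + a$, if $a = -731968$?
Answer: $- \frac{557027668}{761} \approx -7.3197 \cdot 10^{5}$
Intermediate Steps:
$n{\left(p \right)} = \frac{1602 + p}{2 p}$
$n{\left(-1522 \right)} + a = \frac{1602 - 1522}{2 \left(-1522\right)} - 731968 = \frac{1}{2} \left(- \frac{1}{1522}\right) 80 - 731968 = - \frac{20}{761} - 731968 = - \frac{557027668}{761}$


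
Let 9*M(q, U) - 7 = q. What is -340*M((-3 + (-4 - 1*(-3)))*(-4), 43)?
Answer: -7820/9 ≈ -868.89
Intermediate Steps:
M(q, U) = 7/9 + q/9
-340*M((-3 + (-4 - 1*(-3)))*(-4), 43) = -340*(7/9 + ((-3 + (-4 - 1*(-3)))*(-4))/9) = -340*(7/9 + ((-3 + (-4 + 3))*(-4))/9) = -340*(7/9 + ((-3 - 1)*(-4))/9) = -340*(7/9 + (-4*(-4))/9) = -340*(7/9 + (⅑)*16) = -340*(7/9 + 16/9) = -340*23/9 = -7820/9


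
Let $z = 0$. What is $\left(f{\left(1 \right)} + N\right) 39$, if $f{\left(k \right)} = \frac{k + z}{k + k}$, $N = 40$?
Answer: $\frac{3159}{2} \approx 1579.5$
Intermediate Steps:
$f{\left(k \right)} = \frac{1}{2}$ ($f{\left(k \right)} = \frac{k + 0}{k + k} = \frac{k}{2 k} = k \frac{1}{2 k} = \frac{1}{2}$)
$\left(f{\left(1 \right)} + N\right) 39 = \left(\frac{1}{2} + 40\right) 39 = \frac{81}{2} \cdot 39 = \frac{3159}{2}$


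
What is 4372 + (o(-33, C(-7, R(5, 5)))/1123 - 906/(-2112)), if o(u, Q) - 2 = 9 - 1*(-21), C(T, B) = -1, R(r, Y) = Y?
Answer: 1728414949/395296 ≈ 4372.5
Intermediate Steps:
o(u, Q) = 32 (o(u, Q) = 2 + (9 - 1*(-21)) = 2 + (9 + 21) = 2 + 30 = 32)
4372 + (o(-33, C(-7, R(5, 5)))/1123 - 906/(-2112)) = 4372 + (32/1123 - 906/(-2112)) = 4372 + (32*(1/1123) - 906*(-1/2112)) = 4372 + (32/1123 + 151/352) = 4372 + 180837/395296 = 1728414949/395296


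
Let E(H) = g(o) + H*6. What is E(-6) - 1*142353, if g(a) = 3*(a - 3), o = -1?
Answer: -142401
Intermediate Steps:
g(a) = -9 + 3*a (g(a) = 3*(-3 + a) = -9 + 3*a)
E(H) = -12 + 6*H (E(H) = (-9 + 3*(-1)) + H*6 = (-9 - 3) + 6*H = -12 + 6*H)
E(-6) - 1*142353 = (-12 + 6*(-6)) - 1*142353 = (-12 - 36) - 142353 = -48 - 142353 = -142401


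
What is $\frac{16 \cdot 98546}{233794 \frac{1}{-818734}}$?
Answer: $- \frac{645463686112}{116897} \approx -5.5216 \cdot 10^{6}$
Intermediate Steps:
$\frac{16 \cdot 98546}{233794 \frac{1}{-818734}} = \frac{1576736}{233794 \left(- \frac{1}{818734}\right)} = \frac{1576736}{- \frac{116897}{409367}} = 1576736 \left(- \frac{409367}{116897}\right) = - \frac{645463686112}{116897}$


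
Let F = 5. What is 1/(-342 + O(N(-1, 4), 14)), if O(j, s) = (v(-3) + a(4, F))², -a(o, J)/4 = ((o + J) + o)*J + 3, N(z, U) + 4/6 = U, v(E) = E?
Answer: 1/75283 ≈ 1.3283e-5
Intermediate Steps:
N(z, U) = -⅔ + U
a(o, J) = -12 - 4*J*(J + 2*o) (a(o, J) = -4*(((o + J) + o)*J + 3) = -4*(((J + o) + o)*J + 3) = -4*((J + 2*o)*J + 3) = -4*(J*(J + 2*o) + 3) = -4*(3 + J*(J + 2*o)) = -12 - 4*J*(J + 2*o))
O(j, s) = 75625 (O(j, s) = (-3 + (-12 - 4*5² - 8*5*4))² = (-3 + (-12 - 4*25 - 160))² = (-3 + (-12 - 100 - 160))² = (-3 - 272)² = (-275)² = 75625)
1/(-342 + O(N(-1, 4), 14)) = 1/(-342 + 75625) = 1/75283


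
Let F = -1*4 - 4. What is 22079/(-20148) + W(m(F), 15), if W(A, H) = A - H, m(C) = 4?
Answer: -243707/20148 ≈ -12.096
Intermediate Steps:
F = -8 (F = -4 - 4 = -8)
22079/(-20148) + W(m(F), 15) = 22079/(-20148) + (4 - 1*15) = 22079*(-1/20148) + (4 - 15) = -22079/20148 - 11 = -243707/20148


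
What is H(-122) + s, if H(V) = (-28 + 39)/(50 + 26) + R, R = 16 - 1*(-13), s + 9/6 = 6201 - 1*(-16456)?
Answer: 1724033/76 ≈ 22685.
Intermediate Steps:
s = 45311/2 (s = -3/2 + (6201 - 1*(-16456)) = -3/2 + (6201 + 16456) = -3/2 + 22657 = 45311/2 ≈ 22656.)
R = 29 (R = 16 + 13 = 29)
H(V) = 2215/76 (H(V) = (-28 + 39)/(50 + 26) + 29 = 11/76 + 29 = 2215/76)
H(-122) + s = 2215/76 + 45311/2 = 1724033/76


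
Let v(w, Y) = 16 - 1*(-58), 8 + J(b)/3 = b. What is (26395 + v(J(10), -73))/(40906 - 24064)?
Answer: 8823/5614 ≈ 1.5716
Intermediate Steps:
J(b) = -24 + 3*b
v(w, Y) = 74 (v(w, Y) = 16 + 58 = 74)
(26395 + v(J(10), -73))/(40906 - 24064) = (26395 + 74)/(40906 - 24064) = 26469/16842 = 26469*(1/16842) = 8823/5614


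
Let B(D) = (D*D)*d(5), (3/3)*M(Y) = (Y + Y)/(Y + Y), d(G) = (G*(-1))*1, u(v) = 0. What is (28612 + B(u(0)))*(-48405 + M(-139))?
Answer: -1384935248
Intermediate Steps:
d(G) = -G (d(G) = -G*1 = -G)
M(Y) = 1 (M(Y) = (Y + Y)/(Y + Y) = (2*Y)/((2*Y)) = (2*Y)*(1/(2*Y)) = 1)
B(D) = -5*D**2 (B(D) = (D*D)*(-1*5) = D**2*(-5) = -5*D**2)
(28612 + B(u(0)))*(-48405 + M(-139)) = (28612 - 5*0**2)*(-48405 + 1) = (28612 - 5*0)*(-48404) = (28612 + 0)*(-48404) = 28612*(-48404) = -1384935248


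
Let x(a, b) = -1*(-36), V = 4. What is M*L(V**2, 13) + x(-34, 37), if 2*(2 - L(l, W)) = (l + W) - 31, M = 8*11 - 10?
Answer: 270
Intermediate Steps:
x(a, b) = 36
M = 78 (M = 88 - 10 = 78)
L(l, W) = 35/2 - W/2 - l/2 (L(l, W) = 2 - ((l + W) - 31)/2 = 2 - ((W + l) - 31)/2 = 2 - (-31 + W + l)/2 = 2 + (31/2 - W/2 - l/2) = 35/2 - W/2 - l/2)
M*L(V**2, 13) + x(-34, 37) = 78*(35/2 - 1/2*13 - 1/2*4**2) + 36 = 78*(35/2 - 13/2 - 1/2*16) + 36 = 78*(35/2 - 13/2 - 8) + 36 = 78*3 + 36 = 234 + 36 = 270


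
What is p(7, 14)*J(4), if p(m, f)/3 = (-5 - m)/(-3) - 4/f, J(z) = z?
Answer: 312/7 ≈ 44.571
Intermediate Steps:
p(m, f) = 5 + m - 12/f (p(m, f) = 3*((-5 - m)/(-3) - 4/f) = 3*((-5 - m)*(-⅓) - 4/f) = 3*((5/3 + m/3) - 4/f) = 3*(5/3 - 4/f + m/3) = 5 + m - 12/f)
p(7, 14)*J(4) = (5 + 7 - 12/14)*4 = (5 + 7 - 12*1/14)*4 = (5 + 7 - 6/7)*4 = (78/7)*4 = 312/7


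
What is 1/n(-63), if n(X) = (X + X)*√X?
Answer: I*√7/2646 ≈ 0.00099991*I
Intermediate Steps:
n(X) = 2*X^(3/2) (n(X) = (2*X)*√X = 2*X^(3/2))
1/n(-63) = 1/(2*(-63)^(3/2)) = 1/(2*(-189*I*√7)) = 1/(-378*I*√7) = I*√7/2646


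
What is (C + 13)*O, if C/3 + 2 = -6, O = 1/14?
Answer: -11/14 ≈ -0.78571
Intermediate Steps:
O = 1/14 ≈ 0.071429
C = -24 (C = -6 + 3*(-6) = -6 - 18 = -24)
(C + 13)*O = (-24 + 13)*(1/14) = -11*1/14 = -11/14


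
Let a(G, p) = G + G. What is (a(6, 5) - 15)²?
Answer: 9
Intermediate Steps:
a(G, p) = 2*G
(a(6, 5) - 15)² = (2*6 - 15)² = (12 - 15)² = (-3)² = 9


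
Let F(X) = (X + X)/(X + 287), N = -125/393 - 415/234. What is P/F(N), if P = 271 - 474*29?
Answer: 23537006185/25646 ≈ 9.1777e+5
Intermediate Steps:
N = -64115/30654 (N = -125*1/393 - 415*1/234 = -125/393 - 415/234 = -64115/30654 ≈ -2.0916)
F(X) = 2*X/(287 + X) (F(X) = (2*X)/(287 + X) = 2*X/(287 + X))
P = -13475 (P = 271 - 13746 = -13475)
P/F(N) = -13475/(2*(-64115/30654)/(287 - 64115/30654)) = -13475/(2*(-64115/30654)/(8733583/30654)) = -13475/(2*(-64115/30654)*(30654/8733583)) = -13475/(-128230/8733583) = -13475*(-8733583/128230) = 23537006185/25646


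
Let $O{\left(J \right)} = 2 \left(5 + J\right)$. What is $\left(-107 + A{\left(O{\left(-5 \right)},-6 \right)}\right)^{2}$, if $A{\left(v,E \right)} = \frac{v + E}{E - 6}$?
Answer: $\frac{45369}{4} \approx 11342.0$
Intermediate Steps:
$O{\left(J \right)} = 10 + 2 J$
$A{\left(v,E \right)} = \frac{E + v}{-6 + E}$
$\left(-107 + A{\left(O{\left(-5 \right)},-6 \right)}\right)^{2} = \left(-107 + \frac{-6 + \left(10 + 2 \left(-5\right)\right)}{-6 - 6}\right)^{2} = \left(-107 + \frac{-6 + \left(10 - 10\right)}{-12}\right)^{2} = \left(-107 - \frac{-6 + 0}{12}\right)^{2} = \left(-107 - - \frac{1}{2}\right)^{2} = \left(-107 + \frac{1}{2}\right)^{2} = \left(- \frac{213}{2}\right)^{2} = \frac{45369}{4}$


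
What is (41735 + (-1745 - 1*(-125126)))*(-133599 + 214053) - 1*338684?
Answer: 13283903980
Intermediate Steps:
(41735 + (-1745 - 1*(-125126)))*(-133599 + 214053) - 1*338684 = (41735 + (-1745 + 125126))*80454 - 338684 = (41735 + 123381)*80454 - 338684 = 165116*80454 - 338684 = 13284242664 - 338684 = 13283903980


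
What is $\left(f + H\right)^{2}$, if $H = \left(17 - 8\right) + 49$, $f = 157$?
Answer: $46225$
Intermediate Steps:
$H = 58$ ($H = 9 + 49 = 58$)
$\left(f + H\right)^{2} = \left(157 + 58\right)^{2} = 215^{2} = 46225$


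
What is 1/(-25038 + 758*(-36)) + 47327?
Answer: 2476432601/52326 ≈ 47327.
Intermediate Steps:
1/(-25038 + 758*(-36)) + 47327 = 1/(-25038 - 27288) + 47327 = 1/(-52326) + 47327 = -1/52326 + 47327 = 2476432601/52326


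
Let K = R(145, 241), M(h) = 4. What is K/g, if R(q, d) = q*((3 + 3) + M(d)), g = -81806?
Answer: -725/40903 ≈ -0.017725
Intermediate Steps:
R(q, d) = 10*q (R(q, d) = q*((3 + 3) + 4) = q*(6 + 4) = q*10 = 10*q)
K = 1450 (K = 10*145 = 1450)
K/g = 1450/(-81806) = 1450*(-1/81806) = -725/40903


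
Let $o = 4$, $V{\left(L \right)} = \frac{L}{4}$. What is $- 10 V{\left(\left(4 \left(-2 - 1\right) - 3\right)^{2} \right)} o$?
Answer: $-2250$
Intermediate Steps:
$V{\left(L \right)} = \frac{L}{4}$ ($V{\left(L \right)} = L \frac{1}{4} = \frac{L}{4}$)
$- 10 V{\left(\left(4 \left(-2 - 1\right) - 3\right)^{2} \right)} o = - 10 \frac{\left(4 \left(-2 - 1\right) - 3\right)^{2}}{4} \cdot 4 = - 10 \frac{\left(4 \left(-3\right) - 3\right)^{2}}{4} \cdot 4 = - 10 \frac{\left(-12 - 3\right)^{2}}{4} \cdot 4 = - 10 \frac{\left(-15\right)^{2}}{4} \cdot 4 = - 10 \cdot \frac{1}{4} \cdot 225 \cdot 4 = \left(-10\right) \frac{225}{4} \cdot 4 = \left(- \frac{1125}{2}\right) 4 = -2250$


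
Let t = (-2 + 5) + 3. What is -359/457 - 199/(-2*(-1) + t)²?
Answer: -113919/29248 ≈ -3.8949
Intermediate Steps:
t = 6 (t = 3 + 3 = 6)
-359/457 - 199/(-2*(-1) + t)² = -359/457 - 199/(-2*(-1) + 6)² = -359*1/457 - 199/(2 + 6)² = -359/457 - 199/(8²) = -359/457 - 199/64 = -113919/29248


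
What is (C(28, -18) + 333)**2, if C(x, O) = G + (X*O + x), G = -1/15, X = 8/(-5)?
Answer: 34175716/225 ≈ 1.5189e+5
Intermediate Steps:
X = -8/5 (X = 8*(-1/5) = -8/5 ≈ -1.6000)
G = -1/15 (G = -1*1/15 = -1/15 ≈ -0.066667)
C(x, O) = -1/15 + x - 8*O/5 (C(x, O) = -1/15 + (-8*O/5 + x) = -1/15 + (x - 8*O/5) = -1/15 + x - 8*O/5)
(C(28, -18) + 333)**2 = ((-1/15 + 28 - 8/5*(-18)) + 333)**2 = ((-1/15 + 28 + 144/5) + 333)**2 = (851/15 + 333)**2 = (5846/15)**2 = 34175716/225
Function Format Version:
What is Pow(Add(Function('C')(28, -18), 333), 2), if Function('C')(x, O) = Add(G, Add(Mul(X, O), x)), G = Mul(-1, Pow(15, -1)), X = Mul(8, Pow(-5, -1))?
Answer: Rational(34175716, 225) ≈ 1.5189e+5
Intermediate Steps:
X = Rational(-8, 5) (X = Mul(8, Rational(-1, 5)) = Rational(-8, 5) ≈ -1.6000)
G = Rational(-1, 15) (G = Mul(-1, Rational(1, 15)) = Rational(-1, 15) ≈ -0.066667)
Function('C')(x, O) = Add(Rational(-1, 15), x, Mul(Rational(-8, 5), O)) (Function('C')(x, O) = Add(Rational(-1, 15), Add(Mul(Rational(-8, 5), O), x)) = Add(Rational(-1, 15), Add(x, Mul(Rational(-8, 5), O))) = Add(Rational(-1, 15), x, Mul(Rational(-8, 5), O)))
Pow(Add(Function('C')(28, -18), 333), 2) = Pow(Add(Add(Rational(-1, 15), 28, Mul(Rational(-8, 5), -18)), 333), 2) = Pow(Add(Add(Rational(-1, 15), 28, Rational(144, 5)), 333), 2) = Pow(Add(Rational(851, 15), 333), 2) = Pow(Rational(5846, 15), 2) = Rational(34175716, 225)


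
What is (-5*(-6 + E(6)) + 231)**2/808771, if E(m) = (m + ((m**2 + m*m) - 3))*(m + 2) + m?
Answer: 7667361/808771 ≈ 9.4803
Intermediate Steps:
E(m) = m + (2 + m)*(-3 + m + 2*m**2) (E(m) = (m + ((m**2 + m**2) - 3))*(2 + m) + m = (m + (2*m**2 - 3))*(2 + m) + m = (m + (-3 + 2*m**2))*(2 + m) + m = (-3 + m + 2*m**2)*(2 + m) + m = (2 + m)*(-3 + m + 2*m**2) + m = m + (2 + m)*(-3 + m + 2*m**2))
(-5*(-6 + E(6)) + 231)**2/808771 = (-5*(-6 + (-6 + 2*6**3 + 5*6**2)) + 231)**2/808771 = (-5*(-6 + (-6 + 2*216 + 5*36)) + 231)**2*(1/808771) = (-5*(-6 + (-6 + 432 + 180)) + 231)**2*(1/808771) = (-5*(-6 + 606) + 231)**2*(1/808771) = (-5*600 + 231)**2*(1/808771) = (-3000 + 231)**2*(1/808771) = (-2769)**2*(1/808771) = 7667361*(1/808771) = 7667361/808771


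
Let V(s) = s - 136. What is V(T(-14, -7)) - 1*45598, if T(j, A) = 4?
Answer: -45730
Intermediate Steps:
V(s) = -136 + s
V(T(-14, -7)) - 1*45598 = (-136 + 4) - 1*45598 = -132 - 45598 = -45730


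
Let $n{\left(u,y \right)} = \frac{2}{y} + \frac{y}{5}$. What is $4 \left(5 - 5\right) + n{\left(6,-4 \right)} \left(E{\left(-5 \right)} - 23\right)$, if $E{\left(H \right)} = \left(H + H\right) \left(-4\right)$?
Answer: $- \frac{221}{10} \approx -22.1$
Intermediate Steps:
$E{\left(H \right)} = - 8 H$ ($E{\left(H \right)} = 2 H \left(-4\right) = - 8 H$)
$n{\left(u,y \right)} = \frac{2}{y} + \frac{y}{5}$ ($n{\left(u,y \right)} = \frac{2}{y} + y \frac{1}{5} = \frac{2}{y} + \frac{y}{5}$)
$4 \left(5 - 5\right) + n{\left(6,-4 \right)} \left(E{\left(-5 \right)} - 23\right) = 4 \left(5 - 5\right) + \left(\frac{2}{-4} + \frac{1}{5} \left(-4\right)\right) \left(\left(-8\right) \left(-5\right) - 23\right) = 4 \cdot 0 + \left(2 \left(- \frac{1}{4}\right) - \frac{4}{5}\right) \left(40 - 23\right) = 0 + \left(- \frac{1}{2} - \frac{4}{5}\right) 17 = 0 - \frac{221}{10} = - \frac{221}{10}$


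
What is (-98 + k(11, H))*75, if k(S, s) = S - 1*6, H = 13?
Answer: -6975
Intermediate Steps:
k(S, s) = -6 + S (k(S, s) = S - 6 = -6 + S)
(-98 + k(11, H))*75 = (-98 + (-6 + 11))*75 = (-98 + 5)*75 = -93*75 = -6975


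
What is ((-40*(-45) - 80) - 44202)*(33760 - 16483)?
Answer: -733961514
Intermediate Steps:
((-40*(-45) - 80) - 44202)*(33760 - 16483) = ((1800 - 80) - 44202)*17277 = (1720 - 44202)*17277 = -42482*17277 = -733961514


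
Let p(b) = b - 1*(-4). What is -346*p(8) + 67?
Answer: -4085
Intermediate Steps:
p(b) = 4 + b (p(b) = b + 4 = 4 + b)
-346*p(8) + 67 = -346*(4 + 8) + 67 = -346*12 + 67 = -4152 + 67 = -4085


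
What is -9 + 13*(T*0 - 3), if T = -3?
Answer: -48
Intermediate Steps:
-9 + 13*(T*0 - 3) = -9 + 13*(-3*0 - 3) = -9 + 13*(0 - 3) = -9 + 13*(-3) = -9 - 39 = -48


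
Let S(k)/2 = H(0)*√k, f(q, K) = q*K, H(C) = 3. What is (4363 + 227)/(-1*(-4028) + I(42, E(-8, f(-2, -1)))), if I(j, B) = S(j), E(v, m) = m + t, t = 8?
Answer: 2311065/2027909 - 6885*√42/4055818 ≈ 1.1286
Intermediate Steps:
f(q, K) = K*q
E(v, m) = 8 + m (E(v, m) = m + 8 = 8 + m)
S(k) = 6*√k (S(k) = 2*(3*√k) = 6*√k)
I(j, B) = 6*√j
(4363 + 227)/(-1*(-4028) + I(42, E(-8, f(-2, -1)))) = (4363 + 227)/(-1*(-4028) + 6*√42) = 4590/(4028 + 6*√42)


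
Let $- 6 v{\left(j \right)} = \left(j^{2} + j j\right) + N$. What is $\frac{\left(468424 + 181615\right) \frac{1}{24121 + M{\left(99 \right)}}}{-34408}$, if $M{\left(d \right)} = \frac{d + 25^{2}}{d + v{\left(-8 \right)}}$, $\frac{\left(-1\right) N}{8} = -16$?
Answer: $- \frac{109856591}{140337191368} \approx -0.0007828$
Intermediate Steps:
$N = 128$ ($N = \left(-8\right) \left(-16\right) = 128$)
$v{\left(j \right)} = - \frac{64}{3} - \frac{j^{2}}{3}$ ($v{\left(j \right)} = - \frac{\left(j^{2} + j j\right) + 128}{6} = - \frac{\left(j^{2} + j^{2}\right) + 128}{6} = - \frac{2 j^{2} + 128}{6} = - \frac{128 + 2 j^{2}}{6} = - \frac{64}{3} - \frac{j^{2}}{3}$)
$M{\left(d \right)} = \frac{625 + d}{- \frac{128}{3} + d}$ ($M{\left(d \right)} = \frac{d + 25^{2}}{d - \left(\frac{64}{3} + \frac{\left(-8\right)^{2}}{3}\right)} = \frac{d + 625}{d - \frac{128}{3}} = \frac{625 + d}{d - \frac{128}{3}} = \frac{625 + d}{- \frac{128}{3} + d}$)
$\frac{\left(468424 + 181615\right) \frac{1}{24121 + M{\left(99 \right)}}}{-34408} = \frac{\left(468424 + 181615\right) \frac{1}{24121 + \frac{3 \left(625 + 99\right)}{-128 + 3 \cdot 99}}}{-34408} = \frac{650039}{24121 + 3 \frac{1}{-128 + 297} \cdot 724} \left(- \frac{1}{34408}\right) = \frac{650039}{24121 + 3 \cdot \frac{1}{169} \cdot 724} \left(- \frac{1}{34408}\right) = \frac{650039}{24121 + \frac{2172}{169}} \left(- \frac{1}{34408}\right) = \frac{650039}{\frac{4078621}{169}} \left(- \frac{1}{34408}\right) = 650039 \cdot \frac{169}{4078621} \left(- \frac{1}{34408}\right) = \frac{109856591}{4078621} \left(- \frac{1}{34408}\right) = - \frac{109856591}{140337191368}$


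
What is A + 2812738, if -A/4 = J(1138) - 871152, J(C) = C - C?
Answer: 6297346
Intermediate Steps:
J(C) = 0
A = 3484608 (A = -4*(0 - 871152) = -4*(-871152) = 3484608)
A + 2812738 = 3484608 + 2812738 = 6297346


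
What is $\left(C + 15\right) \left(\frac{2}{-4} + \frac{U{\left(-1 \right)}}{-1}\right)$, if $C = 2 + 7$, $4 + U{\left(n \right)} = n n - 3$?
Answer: $132$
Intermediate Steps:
$U{\left(n \right)} = -7 + n^{2}$ ($U{\left(n \right)} = -4 + \left(n n - 3\right) = -4 + \left(n^{2} - 3\right) = -4 + \left(-3 + n^{2}\right) = -7 + n^{2}$)
$C = 9$
$\left(C + 15\right) \left(\frac{2}{-4} + \frac{U{\left(-1 \right)}}{-1}\right) = \left(9 + 15\right) \left(\frac{2}{-4} + \frac{-7 + \left(-1\right)^{2}}{-1}\right) = 24 \left(2 \left(- \frac{1}{4}\right) + \left(-7 + 1\right) \left(-1\right)\right) = 24 \left(- \frac{1}{2} - -6\right) = 24 \left(- \frac{1}{2} + 6\right) = 24 \cdot \frac{11}{2} = 132$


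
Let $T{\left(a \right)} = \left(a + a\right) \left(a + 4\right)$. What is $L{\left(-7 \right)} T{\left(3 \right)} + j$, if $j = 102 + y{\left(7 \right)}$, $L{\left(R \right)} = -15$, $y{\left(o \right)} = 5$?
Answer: $-523$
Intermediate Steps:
$T{\left(a \right)} = 2 a \left(4 + a\right)$
$j = 107$ ($j = 102 + 5 = 107$)
$L{\left(-7 \right)} T{\left(3 \right)} + j = - 15 \cdot 2 \cdot 3 \left(4 + 3\right) + 107 = - 15 \cdot 2 \cdot 3 \cdot 7 + 107 = \left(-15\right) 42 + 107 = -630 + 107 = -523$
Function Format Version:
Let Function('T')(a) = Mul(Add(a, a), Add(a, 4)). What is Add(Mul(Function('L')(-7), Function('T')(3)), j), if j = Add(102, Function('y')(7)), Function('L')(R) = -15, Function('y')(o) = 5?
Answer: -523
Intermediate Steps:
Function('T')(a) = Mul(2, a, Add(4, a)) (Function('T')(a) = Mul(Mul(2, a), Add(4, a)) = Mul(2, a, Add(4, a)))
j = 107 (j = Add(102, 5) = 107)
Add(Mul(Function('L')(-7), Function('T')(3)), j) = Add(Mul(-15, Mul(2, 3, Add(4, 3))), 107) = Add(Mul(-15, Mul(2, 3, 7)), 107) = Add(Mul(-15, 42), 107) = Add(-630, 107) = -523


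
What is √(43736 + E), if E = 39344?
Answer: 2*√20770 ≈ 288.24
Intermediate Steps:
√(43736 + E) = √(43736 + 39344) = √83080 = 2*√20770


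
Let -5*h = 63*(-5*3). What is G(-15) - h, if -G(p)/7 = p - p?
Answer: -189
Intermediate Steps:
G(p) = 0 (G(p) = -7*(p - p) = -7*0 = 0)
h = 189 (h = -63*(-5*3)/5 = -63*(-15)/5 = -1/5*(-945) = 189)
G(-15) - h = 0 - 1*189 = 0 - 189 = -189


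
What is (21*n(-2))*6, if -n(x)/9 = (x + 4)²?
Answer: -4536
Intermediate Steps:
n(x) = -9*(4 + x)² (n(x) = -9*(x + 4)² = -9*(4 + x)²)
(21*n(-2))*6 = (21*(-9*(4 - 2)²))*6 = (21*(-9*2²))*6 = (21*(-9*4))*6 = (21*(-36))*6 = -756*6 = -4536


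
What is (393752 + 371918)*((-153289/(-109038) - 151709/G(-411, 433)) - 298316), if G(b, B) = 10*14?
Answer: -10292428415610451/44898 ≈ -2.2924e+11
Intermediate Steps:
G(b, B) = 140
(393752 + 371918)*((-153289/(-109038) - 151709/G(-411, 433)) - 298316) = (393752 + 371918)*((-153289/(-109038) - 151709/140) - 298316) = 765670*((-153289*(-1/109038) - 151709*1/140) - 298316) = 765670*((9017/6414 - 151709/140) - 298316) = 765670*(-485899573/448980 - 298316) = 765670*(-134423817253/448980) = -10292428415610451/44898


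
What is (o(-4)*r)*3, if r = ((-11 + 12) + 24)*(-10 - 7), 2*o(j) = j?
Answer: 2550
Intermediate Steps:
o(j) = j/2
r = -425 (r = (1 + 24)*(-17) = 25*(-17) = -425)
(o(-4)*r)*3 = (((1/2)*(-4))*(-425))*3 = -2*(-425)*3 = 850*3 = 2550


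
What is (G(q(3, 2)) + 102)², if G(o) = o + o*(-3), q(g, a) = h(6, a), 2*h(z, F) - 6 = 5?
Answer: 8281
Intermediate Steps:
h(z, F) = 11/2 (h(z, F) = 3 + (½)*5 = 3 + 5/2 = 11/2)
q(g, a) = 11/2
G(o) = -2*o (G(o) = o - 3*o = -2*o)
(G(q(3, 2)) + 102)² = (-2*11/2 + 102)² = (-11 + 102)² = 91² = 8281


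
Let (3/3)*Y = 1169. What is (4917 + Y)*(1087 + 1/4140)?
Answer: 13694050783/2070 ≈ 6.6155e+6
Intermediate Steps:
Y = 1169
(4917 + Y)*(1087 + 1/4140) = (4917 + 1169)*(1087 + 1/4140) = 6086*(1087 + 1/4140) = 6086*(4500181/4140) = 13694050783/2070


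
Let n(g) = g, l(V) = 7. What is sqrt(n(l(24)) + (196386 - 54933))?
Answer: 2*sqrt(35365) ≈ 376.11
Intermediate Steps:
sqrt(n(l(24)) + (196386 - 54933)) = sqrt(7 + (196386 - 54933)) = sqrt(7 + 141453) = sqrt(141460) = 2*sqrt(35365)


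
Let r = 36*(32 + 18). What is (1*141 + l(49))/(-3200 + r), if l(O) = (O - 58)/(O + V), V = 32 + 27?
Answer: -1691/16800 ≈ -0.10065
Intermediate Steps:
V = 59
l(O) = (-58 + O)/(59 + O) (l(O) = (O - 58)/(O + 59) = (-58 + O)/(59 + O))
r = 1800 (r = 36*50 = 1800)
(1*141 + l(49))/(-3200 + r) = (1*141 + (-58 + 49)/(59 + 49))/(-3200 + 1800) = (141 - 9/108)/(-1400) = (141 + (1/108)*(-9))*(-1/1400) = (141 - 1/12)*(-1/1400) = (1691/12)*(-1/1400) = -1691/16800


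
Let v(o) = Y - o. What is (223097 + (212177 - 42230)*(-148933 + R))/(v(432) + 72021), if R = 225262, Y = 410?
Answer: 12972107660/71999 ≈ 1.8017e+5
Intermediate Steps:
v(o) = 410 - o
(223097 + (212177 - 42230)*(-148933 + R))/(v(432) + 72021) = (223097 + (212177 - 42230)*(-148933 + 225262))/((410 - 1*432) + 72021) = (223097 + 169947*76329)/((410 - 432) + 72021) = (223097 + 12971884563)/(-22 + 72021) = 12972107660/71999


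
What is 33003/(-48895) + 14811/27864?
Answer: -65137249/454136760 ≈ -0.14343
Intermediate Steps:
33003/(-48895) + 14811/27864 = 33003*(-1/48895) + 14811*(1/27864) = -33003/48895 + 4937/9288 = -65137249/454136760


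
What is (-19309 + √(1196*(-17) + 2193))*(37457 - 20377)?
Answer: -329797720 + 17080*I*√18139 ≈ -3.298e+8 + 2.3004e+6*I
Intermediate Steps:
(-19309 + √(1196*(-17) + 2193))*(37457 - 20377) = (-19309 + √(-20332 + 2193))*17080 = (-19309 + √(-18139))*17080 = (-19309 + I*√18139)*17080 = -329797720 + 17080*I*√18139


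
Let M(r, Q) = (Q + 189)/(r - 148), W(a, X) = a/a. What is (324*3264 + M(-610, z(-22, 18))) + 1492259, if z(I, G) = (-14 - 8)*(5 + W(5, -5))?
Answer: 1932744553/758 ≈ 2.5498e+6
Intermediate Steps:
W(a, X) = 1
z(I, G) = -132 (z(I, G) = (-14 - 8)*(5 + 1) = -22*6 = -132)
M(r, Q) = (189 + Q)/(-148 + r)
(324*3264 + M(-610, z(-22, 18))) + 1492259 = (324*3264 + (189 - 132)/(-148 - 610)) + 1492259 = (1057536 + 57/(-758)) + 1492259 = (1057536 - 1/758*57) + 1492259 = (1057536 - 57/758) + 1492259 = 801612231/758 + 1492259 = 1932744553/758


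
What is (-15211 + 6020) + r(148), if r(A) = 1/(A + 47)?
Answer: -1792244/195 ≈ -9191.0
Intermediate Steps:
r(A) = 1/(47 + A)
(-15211 + 6020) + r(148) = (-15211 + 6020) + 1/(47 + 148) = -9191 + 1/195 = -1792244/195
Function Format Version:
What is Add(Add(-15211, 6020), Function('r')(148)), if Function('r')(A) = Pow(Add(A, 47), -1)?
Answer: Rational(-1792244, 195) ≈ -9191.0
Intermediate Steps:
Function('r')(A) = Pow(Add(47, A), -1)
Add(Add(-15211, 6020), Function('r')(148)) = Add(Add(-15211, 6020), Pow(Add(47, 148), -1)) = Add(-9191, Pow(195, -1)) = Add(-9191, Rational(1, 195)) = Rational(-1792244, 195)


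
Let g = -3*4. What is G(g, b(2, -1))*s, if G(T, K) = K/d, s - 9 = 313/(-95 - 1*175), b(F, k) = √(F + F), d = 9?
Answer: 2117/1215 ≈ 1.7424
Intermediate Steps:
b(F, k) = √2*√F (b(F, k) = √(2*F) = √2*√F)
g = -12
s = 2117/270 (s = 9 + 313/(-95 - 1*175) = 9 + 313/(-95 - 175) = 9 + 313/(-270) = 9 + 313*(-1/270) = 9 - 313/270 = 2117/270 ≈ 7.8407)
G(T, K) = K/9
G(g, b(2, -1))*s = ((√2*√2)/9)*(2117/270) = ((⅑)*2)*(2117/270) = (2/9)*(2117/270) = 2117/1215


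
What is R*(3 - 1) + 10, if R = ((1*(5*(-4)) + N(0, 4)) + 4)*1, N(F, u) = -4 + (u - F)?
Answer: -22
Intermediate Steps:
N(F, u) = -4 + u - F
R = -16 (R = ((1*(5*(-4)) + (-4 + 4 - 1*0)) + 4)*1 = ((1*(-20) + (-4 + 4 + 0)) + 4)*1 = ((-20 + 0) + 4)*1 = (-20 + 4)*1 = -16*1 = -16)
R*(3 - 1) + 10 = -16*(3 - 1) + 10 = -16*2 + 10 = -32 + 10 = -22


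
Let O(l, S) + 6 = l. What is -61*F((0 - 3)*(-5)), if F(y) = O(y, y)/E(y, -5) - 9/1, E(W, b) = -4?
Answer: 2745/4 ≈ 686.25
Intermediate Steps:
O(l, S) = -6 + l
F(y) = -15/2 - y/4 (F(y) = (-6 + y)/(-4) - 9/1 = (-6 + y)*(-¼) - 9*1 = (3/2 - y/4) - 9 = -15/2 - y/4)
-61*F((0 - 3)*(-5)) = -61*(-15/2 - (0 - 3)*(-5)/4) = -61*(-15/2 - (-3)*(-5)/4) = -61*(-15/2 - ¼*15) = -61*(-15/2 - 15/4) = -61*(-45/4) = 2745/4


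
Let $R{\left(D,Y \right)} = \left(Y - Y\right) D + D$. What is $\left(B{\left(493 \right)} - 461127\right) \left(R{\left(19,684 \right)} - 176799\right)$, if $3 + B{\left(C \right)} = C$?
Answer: $81431408860$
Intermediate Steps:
$B{\left(C \right)} = -3 + C$
$R{\left(D,Y \right)} = D$ ($R{\left(D,Y \right)} = 0 D + D = 0 + D = D$)
$\left(B{\left(493 \right)} - 461127\right) \left(R{\left(19,684 \right)} - 176799\right) = \left(\left(-3 + 493\right) - 461127\right) \left(19 - 176799\right) = \left(490 - 461127\right) \left(-176780\right) = \left(-460637\right) \left(-176780\right) = 81431408860$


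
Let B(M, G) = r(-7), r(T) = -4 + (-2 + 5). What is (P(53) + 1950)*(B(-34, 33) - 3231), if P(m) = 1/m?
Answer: -334030432/53 ≈ -6.3025e+6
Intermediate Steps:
r(T) = -1 (r(T) = -4 + 3 = -1)
B(M, G) = -1
(P(53) + 1950)*(B(-34, 33) - 3231) = (1/53 + 1950)*(-1 - 3231) = (1/53 + 1950)*(-3232) = (103351/53)*(-3232) = -334030432/53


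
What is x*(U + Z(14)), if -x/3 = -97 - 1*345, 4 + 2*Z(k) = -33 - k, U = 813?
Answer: 1044225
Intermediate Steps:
Z(k) = -37/2 - k/2 (Z(k) = -2 + (-33 - k)/2 = -2 + (-33/2 - k/2) = -37/2 - k/2)
x = 1326 (x = -3*(-97 - 1*345) = -3*(-97 - 345) = -3*(-442) = 1326)
x*(U + Z(14)) = 1326*(813 + (-37/2 - ½*14)) = 1326*(813 + (-37/2 - 7)) = 1326*(813 - 51/2) = 1326*(1575/2) = 1044225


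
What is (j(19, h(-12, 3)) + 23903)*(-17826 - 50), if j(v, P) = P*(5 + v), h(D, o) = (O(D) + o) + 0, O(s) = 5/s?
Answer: -428398340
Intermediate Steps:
h(D, o) = o + 5/D (h(D, o) = (5/D + o) + 0 = (o + 5/D) + 0 = o + 5/D)
(j(19, h(-12, 3)) + 23903)*(-17826 - 50) = ((3 + 5/(-12))*(5 + 19) + 23903)*(-17826 - 50) = ((3 + 5*(-1/12))*24 + 23903)*(-17876) = ((3 - 5/12)*24 + 23903)*(-17876) = ((31/12)*24 + 23903)*(-17876) = (62 + 23903)*(-17876) = 23965*(-17876) = -428398340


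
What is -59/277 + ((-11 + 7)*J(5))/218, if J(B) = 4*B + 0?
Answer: -17511/30193 ≈ -0.57997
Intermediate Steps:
J(B) = 4*B
-59/277 + ((-11 + 7)*J(5))/218 = -59/277 + ((-11 + 7)*(4*5))/218 = -59*1/277 - 4*20*(1/218) = -59/277 - 80*1/218 = -59/277 - 40/109 = -17511/30193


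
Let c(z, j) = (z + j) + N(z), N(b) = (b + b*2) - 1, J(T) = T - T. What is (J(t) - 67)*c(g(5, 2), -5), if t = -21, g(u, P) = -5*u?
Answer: 7102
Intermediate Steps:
J(T) = 0
N(b) = -1 + 3*b (N(b) = (b + 2*b) - 1 = 3*b - 1 = -1 + 3*b)
c(z, j) = -1 + j + 4*z (c(z, j) = (z + j) + (-1 + 3*z) = (j + z) + (-1 + 3*z) = -1 + j + 4*z)
(J(t) - 67)*c(g(5, 2), -5) = (0 - 67)*(-1 - 5 + 4*(-5*5)) = -67*(-1 - 5 + 4*(-25)) = -67*(-1 - 5 - 100) = -67*(-106) = 7102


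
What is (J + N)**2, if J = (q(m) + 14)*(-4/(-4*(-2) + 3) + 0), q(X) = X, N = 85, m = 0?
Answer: 772641/121 ≈ 6385.5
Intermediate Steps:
J = -56/11 (J = (0 + 14)*(-4/(-4*(-2) + 3) + 0) = 14*(-4/(8 + 3) + 0) = 14*(-4/11 + 0) = 14*(-4/11) = -56/11 ≈ -5.0909)
(J + N)**2 = (-56/11 + 85)**2 = (879/11)**2 = 772641/121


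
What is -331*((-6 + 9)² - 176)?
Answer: 55277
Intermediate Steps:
-331*((-6 + 9)² - 176) = -331*(3² - 176) = -331*(9 - 176) = -331*(-167) = 55277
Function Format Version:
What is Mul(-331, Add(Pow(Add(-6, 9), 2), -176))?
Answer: 55277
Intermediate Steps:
Mul(-331, Add(Pow(Add(-6, 9), 2), -176)) = Mul(-331, Add(Pow(3, 2), -176)) = Mul(-331, Add(9, -176)) = Mul(-331, -167) = 55277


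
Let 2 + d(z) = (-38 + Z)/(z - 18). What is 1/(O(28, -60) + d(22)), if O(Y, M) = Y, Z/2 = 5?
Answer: 1/19 ≈ 0.052632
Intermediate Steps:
Z = 10 (Z = 2*5 = 10)
d(z) = -2 - 28/(-18 + z) (d(z) = -2 + (-38 + 10)/(z - 18) = -2 - 28/(-18 + z))
1/(O(28, -60) + d(22)) = 1/(28 + 2*(4 - 1*22)/(-18 + 22)) = 1/(28 + 2*(4 - 22)/4) = 1/(28 + 2*(1/4)*(-18)) = 1/(28 - 9) = 1/19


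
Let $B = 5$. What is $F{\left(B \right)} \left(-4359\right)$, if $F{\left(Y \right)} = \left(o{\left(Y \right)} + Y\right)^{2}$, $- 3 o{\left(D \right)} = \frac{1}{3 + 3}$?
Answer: $- \frac{11509213}{108} \approx -1.0657 \cdot 10^{5}$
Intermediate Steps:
$o{\left(D \right)} = - \frac{1}{18}$ ($o{\left(D \right)} = - \frac{1}{3 \left(3 + 3\right)} = - \frac{1}{3 \cdot 6} = \left(- \frac{1}{3}\right) \frac{1}{6} = - \frac{1}{18}$)
$F{\left(Y \right)} = \left(- \frac{1}{18} + Y\right)^{2}$
$F{\left(B \right)} \left(-4359\right) = \frac{\left(-1 + 18 \cdot 5\right)^{2}}{324} \left(-4359\right) = \frac{\left(-1 + 90\right)^{2}}{324} \left(-4359\right) = \frac{89^{2}}{324} \left(-4359\right) = \frac{1}{324} \cdot 7921 \left(-4359\right) = \frac{7921}{324} \left(-4359\right) = - \frac{11509213}{108}$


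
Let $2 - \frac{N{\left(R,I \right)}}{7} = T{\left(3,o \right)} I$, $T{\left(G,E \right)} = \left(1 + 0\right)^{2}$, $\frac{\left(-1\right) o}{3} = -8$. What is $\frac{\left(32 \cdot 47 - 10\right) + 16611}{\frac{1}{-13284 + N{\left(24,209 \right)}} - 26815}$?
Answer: $- \frac{266740965}{395065396} \approx -0.67518$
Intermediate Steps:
$o = 24$ ($o = \left(-3\right) \left(-8\right) = 24$)
$T{\left(G,E \right)} = 1$ ($T{\left(G,E \right)} = 1^{2} = 1$)
$N{\left(R,I \right)} = 14 - 7 I$ ($N{\left(R,I \right)} = 14 - 7 \cdot 1 I = 14 - 7 I$)
$\frac{\left(32 \cdot 47 - 10\right) + 16611}{\frac{1}{-13284 + N{\left(24,209 \right)}} - 26815} = \frac{\left(32 \cdot 47 - 10\right) + 16611}{\frac{1}{-13284 + \left(14 - 1463\right)} - 26815} = \frac{\left(1504 - 10\right) + 16611}{\frac{1}{-13284 + \left(14 - 1463\right)} - 26815} = \frac{1494 + 16611}{\frac{1}{-13284 - 1449} - 26815} = \frac{18105}{\frac{1}{-14733} - 26815} = \frac{18105}{- \frac{1}{14733} - 26815} = \frac{18105}{- \frac{395065396}{14733}} = 18105 \left(- \frac{14733}{395065396}\right) = - \frac{266740965}{395065396}$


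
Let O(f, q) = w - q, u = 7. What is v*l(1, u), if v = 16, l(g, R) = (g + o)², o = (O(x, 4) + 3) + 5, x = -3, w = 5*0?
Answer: 400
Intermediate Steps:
w = 0
O(f, q) = -q (O(f, q) = 0 - q = -q)
o = 4 (o = (-1*4 + 3) + 5 = (-4 + 3) + 5 = -1 + 5 = 4)
l(g, R) = (4 + g)² (l(g, R) = (g + 4)² = (4 + g)²)
v*l(1, u) = 16*(4 + 1)² = 16*5² = 16*25 = 400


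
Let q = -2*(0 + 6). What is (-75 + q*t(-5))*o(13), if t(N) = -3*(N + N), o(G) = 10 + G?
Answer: -10005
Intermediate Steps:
q = -12 (q = -2*6 = -12)
t(N) = -6*N
(-75 + q*t(-5))*o(13) = (-75 - (-72)*(-5))*(10 + 13) = (-75 - 12*30)*23 = (-75 - 360)*23 = -435*23 = -10005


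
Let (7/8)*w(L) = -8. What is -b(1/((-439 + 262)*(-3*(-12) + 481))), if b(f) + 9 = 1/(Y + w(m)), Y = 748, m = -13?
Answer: 46541/5172 ≈ 8.9986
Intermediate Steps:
w(L) = -64/7 (w(L) = (8/7)*(-8) = -64/7)
b(f) = -46541/5172 (b(f) = -9 + 1/(748 - 64/7) = -9 + 1/(5172/7) = -9 + 7/5172 = -46541/5172)
-b(1/((-439 + 262)*(-3*(-12) + 481))) = -1*(-46541/5172) = 46541/5172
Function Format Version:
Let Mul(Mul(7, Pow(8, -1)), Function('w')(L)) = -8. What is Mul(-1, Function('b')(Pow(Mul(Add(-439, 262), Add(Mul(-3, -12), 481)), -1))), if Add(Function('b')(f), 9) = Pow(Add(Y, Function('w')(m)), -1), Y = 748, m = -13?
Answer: Rational(46541, 5172) ≈ 8.9986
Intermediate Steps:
Function('w')(L) = Rational(-64, 7) (Function('w')(L) = Mul(Rational(8, 7), -8) = Rational(-64, 7))
Function('b')(f) = Rational(-46541, 5172) (Function('b')(f) = Add(-9, Pow(Add(748, Rational(-64, 7)), -1)) = Add(-9, Pow(Rational(5172, 7), -1)) = Add(-9, Rational(7, 5172)) = Rational(-46541, 5172))
Mul(-1, Function('b')(Pow(Mul(Add(-439, 262), Add(Mul(-3, -12), 481)), -1))) = Mul(-1, Rational(-46541, 5172)) = Rational(46541, 5172)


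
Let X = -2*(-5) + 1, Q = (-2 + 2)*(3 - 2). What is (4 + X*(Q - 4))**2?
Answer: 1600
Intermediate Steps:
Q = 0 (Q = 0*1 = 0)
X = 11 (X = 10 + 1 = 11)
(4 + X*(Q - 4))**2 = (4 + 11*(0 - 4))**2 = (4 + 11*(-4))**2 = (4 - 44)**2 = (-40)**2 = 1600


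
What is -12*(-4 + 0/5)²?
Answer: -192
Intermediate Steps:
-12*(-4 + 0/5)² = -12*(-4 + 0*(⅕))² = -12*(-4 + 0)² = -12*(-4)² = -12*16 = -192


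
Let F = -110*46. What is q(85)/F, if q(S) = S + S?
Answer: -17/506 ≈ -0.033597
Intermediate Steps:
q(S) = 2*S
F = -5060
q(85)/F = (2*85)/(-5060) = 170*(-1/5060) = -17/506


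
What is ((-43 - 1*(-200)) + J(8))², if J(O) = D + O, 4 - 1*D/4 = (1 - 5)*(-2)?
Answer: 22201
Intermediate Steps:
D = -16 (D = 16 - 4*(1 - 5)*(-2) = 16 - (-16)*(-2) = 16 - 4*8 = 16 - 32 = -16)
J(O) = -16 + O
((-43 - 1*(-200)) + J(8))² = ((-43 - 1*(-200)) + (-16 + 8))² = ((-43 + 200) - 8)² = (157 - 8)² = 149² = 22201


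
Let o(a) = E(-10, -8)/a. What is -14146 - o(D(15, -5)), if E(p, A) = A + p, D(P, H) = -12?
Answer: -28295/2 ≈ -14148.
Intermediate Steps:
o(a) = -18/a (o(a) = (-8 - 10)/a = -18/a)
-14146 - o(D(15, -5)) = -14146 - (-18)/(-12) = -14146 - (-18)*(-1)/12 = -14146 - 1*3/2 = -14146 - 3/2 = -28295/2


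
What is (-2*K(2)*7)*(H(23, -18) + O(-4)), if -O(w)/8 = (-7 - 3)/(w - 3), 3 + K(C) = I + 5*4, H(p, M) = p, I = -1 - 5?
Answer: -1782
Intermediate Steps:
I = -6
K(C) = 11 (K(C) = -3 + (-6 + 5*4) = -3 + (-6 + 20) = -3 + 14 = 11)
O(w) = 80/(-3 + w) (O(w) = -8*(-7 - 3)/(w - 3) = -(-80)/(-3 + w) = 80/(-3 + w))
(-2*K(2)*7)*(H(23, -18) + O(-4)) = (-2*11*7)*(23 + 80/(-3 - 4)) = (-22*7)*(23 + 80/(-7)) = -154*(23 + 80*(-1/7)) = -154*(23 - 80/7) = -154*81/7 = -1782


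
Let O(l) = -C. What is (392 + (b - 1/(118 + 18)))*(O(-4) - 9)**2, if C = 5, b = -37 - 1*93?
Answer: 1745919/34 ≈ 51351.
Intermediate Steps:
b = -130 (b = -37 - 93 = -130)
O(l) = -5 (O(l) = -1*5 = -5)
(392 + (b - 1/(118 + 18)))*(O(-4) - 9)**2 = (392 + (-130 - 1/(118 + 18)))*(-5 - 9)**2 = (392 + (-130 - 1/136))*(-14)**2 = (392 + (-130 - 1*1/136))*196 = (392 + (-130 - 1/136))*196 = (392 - 17681/136)*196 = (35631/136)*196 = 1745919/34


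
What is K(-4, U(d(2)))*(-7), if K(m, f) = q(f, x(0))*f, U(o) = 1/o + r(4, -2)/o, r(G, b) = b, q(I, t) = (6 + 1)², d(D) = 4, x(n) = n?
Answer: 343/4 ≈ 85.750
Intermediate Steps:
q(I, t) = 49 (q(I, t) = 7² = 49)
U(o) = -1/o (U(o) = 1/o - 2/o = -1/o)
K(m, f) = 49*f
K(-4, U(d(2)))*(-7) = (49*(-1/4))*(-7) = (49*(-1*¼))*(-7) = (49*(-¼))*(-7) = -49/4*(-7) = 343/4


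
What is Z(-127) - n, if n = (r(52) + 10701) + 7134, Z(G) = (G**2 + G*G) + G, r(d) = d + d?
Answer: 14192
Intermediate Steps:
r(d) = 2*d
Z(G) = G + 2*G**2 (Z(G) = (G**2 + G**2) + G = 2*G**2 + G = G + 2*G**2)
n = 17939 (n = (2*52 + 10701) + 7134 = (104 + 10701) + 7134 = 10805 + 7134 = 17939)
Z(-127) - n = -127*(1 + 2*(-127)) - 1*17939 = -127*(1 - 254) - 17939 = -127*(-253) - 17939 = 32131 - 17939 = 14192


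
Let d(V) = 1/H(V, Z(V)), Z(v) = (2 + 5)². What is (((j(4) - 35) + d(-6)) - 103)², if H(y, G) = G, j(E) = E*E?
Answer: 35724529/2401 ≈ 14879.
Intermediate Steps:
Z(v) = 49 (Z(v) = 7² = 49)
j(E) = E²
d(V) = 1/49
(((j(4) - 35) + d(-6)) - 103)² = (((4² - 35) + 1/49) - 103)² = (((16 - 35) + 1/49) - 103)² = ((-19 + 1/49) - 103)² = (-930/49 - 103)² = (-5977/49)² = 35724529/2401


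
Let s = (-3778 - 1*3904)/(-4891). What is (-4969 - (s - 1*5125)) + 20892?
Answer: 102938086/4891 ≈ 21046.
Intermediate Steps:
s = 7682/4891 (s = (-3778 - 3904)*(-1/4891) = -7682*(-1/4891) = 7682/4891 ≈ 1.5706)
(-4969 - (s - 1*5125)) + 20892 = (-4969 - (7682/4891 - 1*5125)) + 20892 = (-4969 - (7682/4891 - 5125)) + 20892 = (-4969 - 1*(-25058693/4891)) + 20892 = (-4969 + 25058693/4891) + 20892 = 755314/4891 + 20892 = 102938086/4891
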